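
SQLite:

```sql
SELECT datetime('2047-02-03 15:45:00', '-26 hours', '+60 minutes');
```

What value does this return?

2047-02-02 14:45:00

-26 hours from 2047-02-03 15:45:00 is 2047-02-02 13:45:00 (crosses midnight).
60 minutes = 1h 0m; +60 minutes from 2047-02-02 13:45:00 is 2047-02-02 14:45:00.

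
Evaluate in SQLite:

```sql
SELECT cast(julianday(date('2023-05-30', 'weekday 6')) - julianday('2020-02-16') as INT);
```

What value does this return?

`weekday 6` advances to the next Saturday; 2023-05-30 is a Tuesday, so it moves forward to 2023-06-03.
13 days remain in February 2020 after the 16th (29 − 16).
Full months from March 2020 through May 2023 contribute their day counts.
Then 3 days into June 2023.
Total: 13 + 31 + 30 + 31 + 30 + 31 + 31 + 30 + 31 + 30 + 31 + 31 + 28 + 31 + 30 + 31 + 30 + 31 + 31 + 30 + 31 + 30 + 31 + 31 + 28 + 31 + 30 + 31 + 30 + 31 + 31 + 30 + 31 + 30 + 31 + 31 + 28 + 31 + 30 + 31 + 3 = 1203.

1203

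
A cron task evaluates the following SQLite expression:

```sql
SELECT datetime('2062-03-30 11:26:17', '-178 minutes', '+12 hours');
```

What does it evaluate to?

2062-03-30 20:28:17

178 minutes = 2h 58m; -178 minutes from 2062-03-30 11:26:17 is 2062-03-30 08:28:17.
+12 hours from 2062-03-30 08:28:17 is 2062-03-30 20:28:17.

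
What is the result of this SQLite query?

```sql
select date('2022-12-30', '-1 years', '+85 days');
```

Adding -1 year to 2022-12-30 gives 2021-12-30.
Applying '+85 days' to 2021-12-30: counting 85 days forward gives 2022-03-25.

2022-03-25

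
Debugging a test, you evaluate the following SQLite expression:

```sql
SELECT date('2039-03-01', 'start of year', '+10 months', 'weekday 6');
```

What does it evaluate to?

`start of year` rewinds 2039-03-01 to 2039-01-01.
Adding +10 months to 2039-01-01 gives 2039-11-01.
`weekday 6` advances to the next Saturday; 2039-11-01 is a Tuesday, so it moves forward to 2039-11-05.

2039-11-05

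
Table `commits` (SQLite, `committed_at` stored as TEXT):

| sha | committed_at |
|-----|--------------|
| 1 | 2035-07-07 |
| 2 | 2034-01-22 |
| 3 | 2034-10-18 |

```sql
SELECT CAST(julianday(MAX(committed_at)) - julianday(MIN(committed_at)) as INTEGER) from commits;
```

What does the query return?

531

MIN = 2034-01-22, MAX = 2035-07-07.
9 days remain in January 2034 after the 22nd (31 − 22).
Full months from February 2034 through June 2035 contribute their day counts.
Then 7 days into July 2035.
Total: 9 + 28 + 31 + 30 + 31 + 30 + 31 + 31 + 30 + 31 + 30 + 31 + 31 + 28 + 31 + 30 + 31 + 30 + 7 = 531.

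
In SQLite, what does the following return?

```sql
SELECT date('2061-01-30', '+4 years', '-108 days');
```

2064-10-14

Adding +4 years to 2061-01-30 gives 2065-01-30.
Applying '-108 days' to 2065-01-30: counting 108 days back gives 2064-10-14.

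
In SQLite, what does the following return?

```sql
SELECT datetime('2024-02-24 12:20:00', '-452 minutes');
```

452 minutes = 7h 32m; -452 minutes from 2024-02-24 12:20:00 is 2024-02-24 04:48:00.

2024-02-24 04:48:00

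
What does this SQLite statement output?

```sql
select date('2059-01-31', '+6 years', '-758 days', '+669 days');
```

Adding +6 years to 2059-01-31 gives 2065-01-31.
Applying '-758 days' to 2065-01-31: counting 758 days back gives 2063-01-04.
Applying '+669 days' to 2063-01-04: counting 669 days forward gives 2064-11-03.

2064-11-03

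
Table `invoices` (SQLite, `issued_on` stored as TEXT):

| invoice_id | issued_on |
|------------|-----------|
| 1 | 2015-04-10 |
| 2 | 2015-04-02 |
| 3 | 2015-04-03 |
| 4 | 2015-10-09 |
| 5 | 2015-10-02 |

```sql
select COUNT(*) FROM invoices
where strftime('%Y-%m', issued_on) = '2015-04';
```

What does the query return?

Rows with year-month 2015-04: 2015-04-10, 2015-04-02, 2015-04-03 → 3.

3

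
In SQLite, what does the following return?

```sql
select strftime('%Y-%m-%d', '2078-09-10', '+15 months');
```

2079-12-10

First apply '+15 months': 2078-09-10 → 2079-12-10.
`%Y-%m-%d` extracts the ISO date: 2079-12-10.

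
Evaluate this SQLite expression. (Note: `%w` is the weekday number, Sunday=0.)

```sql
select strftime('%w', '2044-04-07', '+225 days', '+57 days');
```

6

First apply '+225 days', '+57 days': 2044-04-07 → 2045-01-14.
2045-01-14 is a Saturday; with Sunday=0 that is 6.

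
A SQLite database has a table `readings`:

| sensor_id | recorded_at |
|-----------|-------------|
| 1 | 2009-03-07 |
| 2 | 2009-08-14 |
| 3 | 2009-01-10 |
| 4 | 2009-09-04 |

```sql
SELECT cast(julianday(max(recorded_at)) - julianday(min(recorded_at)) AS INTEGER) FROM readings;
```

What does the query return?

237

MIN = 2009-01-10, MAX = 2009-09-04.
21 days remain in January 2009 after the 10th (31 − 10).
Full months from February 2009 through August 2009 contribute their day counts.
Then 4 days into September 2009.
Total: 21 + 28 + 31 + 30 + 31 + 30 + 31 + 31 + 4 = 237.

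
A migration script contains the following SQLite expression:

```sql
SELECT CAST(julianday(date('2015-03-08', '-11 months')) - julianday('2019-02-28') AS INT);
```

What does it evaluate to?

Adding -11 months to 2015-03-08 gives 2014-04-08.
22 days remain in April 2014 after the 8th (30 − 8).
Full months from May 2014 through January 2019 contribute their day counts.
Then 28 days into February 2019.
Total: 22 + 31 + 30 + 31 + 31 + 30 + 31 + 30 + 31 + 31 + 28 + 31 + 30 + 31 + 30 + 31 + 31 + 30 + 31 + 30 + 31 + 31 + 29 + 31 + 30 + 31 + 30 + 31 + 31 + 30 + 31 + 30 + 31 + 31 + 28 + 31 + 30 + 31 + 30 + 31 + 31 + 30 + 31 + 30 + 31 + 31 + 28 + 31 + 30 + 31 + 30 + 31 + 31 + 30 + 31 + 30 + 31 + 31 + 28 = 1787.
The subtraction is earlier − later, so the result is −1787 → -1787.

-1787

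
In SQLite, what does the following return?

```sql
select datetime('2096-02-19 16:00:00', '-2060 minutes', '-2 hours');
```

2060 minutes = 34h 20m; -2060 minutes from 2096-02-19 16:00:00 is 2096-02-18 05:40:00 (crosses midnight).
-2 hours from 2096-02-18 05:40:00 is 2096-02-18 03:40:00.

2096-02-18 03:40:00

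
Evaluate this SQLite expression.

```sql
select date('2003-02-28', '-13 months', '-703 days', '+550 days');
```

2001-08-28

Adding -13 months to 2003-02-28 gives 2002-01-28.
Applying '-703 days' to 2002-01-28: counting 703 days back gives 2000-02-25.
Applying '+550 days' to 2000-02-25: counting 550 days forward gives 2001-08-28.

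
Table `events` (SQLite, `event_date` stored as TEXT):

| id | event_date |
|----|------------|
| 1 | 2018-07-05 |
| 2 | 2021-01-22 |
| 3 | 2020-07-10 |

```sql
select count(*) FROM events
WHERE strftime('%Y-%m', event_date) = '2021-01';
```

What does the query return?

Rows with year-month 2021-01: 2021-01-22 → 1.

1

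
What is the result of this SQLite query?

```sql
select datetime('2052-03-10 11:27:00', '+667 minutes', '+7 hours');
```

667 minutes = 11h 7m; +667 minutes from 2052-03-10 11:27:00 is 2052-03-10 22:34:00.
+7 hours from 2052-03-10 22:34:00 is 2052-03-11 05:34:00 (crosses midnight).

2052-03-11 05:34:00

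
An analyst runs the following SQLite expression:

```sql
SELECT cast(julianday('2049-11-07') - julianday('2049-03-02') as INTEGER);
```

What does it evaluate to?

250

29 days remain in March 2049 after the 2nd (31 − 2).
Full months from April 2049 through October 2049 contribute their day counts.
Then 7 days into November 2049.
Total: 29 + 30 + 31 + 30 + 31 + 31 + 30 + 31 + 7 = 250.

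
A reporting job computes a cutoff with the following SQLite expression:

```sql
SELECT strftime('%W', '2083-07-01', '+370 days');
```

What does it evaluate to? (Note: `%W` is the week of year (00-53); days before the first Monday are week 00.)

27

First apply '+370 days': 2083-07-01 → 2084-07-05.
2084-07-05 is a Wednesday. SQLite's %W counts Mondays since the year started; the result is 27.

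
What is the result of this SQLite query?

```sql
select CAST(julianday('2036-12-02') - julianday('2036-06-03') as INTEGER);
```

27 days remain in June 2036 after the 3rd (30 − 3).
July 2036: 31 days.
August 2036: 31 days.
September 2036: 30 days.
October 2036: 31 days.
November 2036: 30 days.
Then 2 days into December 2036.
Total: 27 + 31 + 31 + 30 + 31 + 30 + 2 = 182.

182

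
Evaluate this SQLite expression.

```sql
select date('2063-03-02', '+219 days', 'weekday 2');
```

2063-10-09

Applying '+219 days' to 2063-03-02: counting 219 days forward gives 2063-10-07.
`weekday 2` advances to the next Tuesday; 2063-10-07 is a Sunday, so it moves forward to 2063-10-09.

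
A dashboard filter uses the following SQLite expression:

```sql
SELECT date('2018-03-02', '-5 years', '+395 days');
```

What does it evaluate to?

Adding -5 years to 2018-03-02 gives 2013-03-02.
Applying '+395 days' to 2013-03-02: counting 395 days forward gives 2014-04-01.

2014-04-01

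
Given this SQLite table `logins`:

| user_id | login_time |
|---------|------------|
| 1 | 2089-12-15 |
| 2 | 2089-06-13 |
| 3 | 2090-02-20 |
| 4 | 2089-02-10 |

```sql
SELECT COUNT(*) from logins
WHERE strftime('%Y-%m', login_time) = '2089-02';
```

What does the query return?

Rows with year-month 2089-02: 2089-02-10 → 1.

1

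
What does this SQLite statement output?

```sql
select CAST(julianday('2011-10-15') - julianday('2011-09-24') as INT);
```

21

6 days remain in September 2011 after the 24th (30 − 24).
Then 15 days into October 2011.
Total: 6 + 15 = 21.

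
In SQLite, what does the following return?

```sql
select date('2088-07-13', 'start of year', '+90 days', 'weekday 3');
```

`start of year` rewinds 2088-07-13 to 2088-01-01.
Applying '+90 days' to 2088-01-01: counting 90 days forward gives 2088-03-31.
`weekday 3` advances to the next Wednesday; 2088-03-31 is already a Wednesday, so it stays at 2088-03-31.

2088-03-31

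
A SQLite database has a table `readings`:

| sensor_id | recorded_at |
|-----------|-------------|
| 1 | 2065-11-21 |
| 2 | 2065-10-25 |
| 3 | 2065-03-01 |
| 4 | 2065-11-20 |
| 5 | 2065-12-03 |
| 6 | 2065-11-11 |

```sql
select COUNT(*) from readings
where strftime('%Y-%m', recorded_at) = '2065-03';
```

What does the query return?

1

Rows with year-month 2065-03: 2065-03-01 → 1.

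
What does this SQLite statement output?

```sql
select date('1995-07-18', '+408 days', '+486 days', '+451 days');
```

1999-03-24

Applying '+408 days' to 1995-07-18: counting 408 days forward gives 1996-08-29.
Applying '+486 days' to 1996-08-29: counting 486 days forward gives 1997-12-28.
Applying '+451 days' to 1997-12-28: counting 451 days forward gives 1999-03-24.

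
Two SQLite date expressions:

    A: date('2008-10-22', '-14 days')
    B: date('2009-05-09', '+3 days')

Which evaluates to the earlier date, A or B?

A = 2008-10-08.
B = 2009-05-12.
A is earlier.

A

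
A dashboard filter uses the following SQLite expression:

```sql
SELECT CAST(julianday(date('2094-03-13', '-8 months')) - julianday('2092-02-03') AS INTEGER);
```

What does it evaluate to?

526

Adding -8 months to 2094-03-13 gives 2093-07-13.
26 days remain in February 2092 after the 3rd (29 − 3).
Full months from March 2092 through June 2093 contribute their day counts.
Then 13 days into July 2093.
Total: 26 + 31 + 30 + 31 + 30 + 31 + 31 + 30 + 31 + 30 + 31 + 31 + 28 + 31 + 30 + 31 + 30 + 13 = 526.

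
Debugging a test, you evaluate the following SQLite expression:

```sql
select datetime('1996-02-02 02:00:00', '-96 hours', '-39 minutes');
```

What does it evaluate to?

1996-01-29 01:21:00

-96 hours from 1996-02-02 02:00:00 is 1996-01-29 02:00:00 (crosses midnight).
-39 minutes from 1996-01-29 02:00:00 is 1996-01-29 01:21:00.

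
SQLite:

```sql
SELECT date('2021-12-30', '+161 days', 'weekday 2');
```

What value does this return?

Applying '+161 days' to 2021-12-30: counting 161 days forward gives 2022-06-09.
`weekday 2` advances to the next Tuesday; 2022-06-09 is a Thursday, so it moves forward to 2022-06-14.

2022-06-14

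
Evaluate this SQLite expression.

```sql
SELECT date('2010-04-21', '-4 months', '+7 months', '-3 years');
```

Adding -4 months to 2010-04-21 gives 2009-12-21.
Adding +7 months to 2009-12-21 gives 2010-07-21.
Adding -3 years to 2010-07-21 gives 2007-07-21.

2007-07-21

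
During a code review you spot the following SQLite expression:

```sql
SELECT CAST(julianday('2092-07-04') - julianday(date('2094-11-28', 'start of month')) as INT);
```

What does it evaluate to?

-850

`start of month` rewinds 2094-11-28 to 2094-11-01.
27 days remain in July 2092 after the 4th (31 − 4).
Full months from August 2092 through October 2094 contribute their day counts.
Then 1 day into November 2094.
Total: 27 + 31 + 30 + 31 + 30 + 31 + 31 + 28 + 31 + 30 + 31 + 30 + 31 + 31 + 30 + 31 + 30 + 31 + 31 + 28 + 31 + 30 + 31 + 30 + 31 + 31 + 30 + 31 + 1 = 850.
The subtraction is earlier − later, so the result is −850 → -850.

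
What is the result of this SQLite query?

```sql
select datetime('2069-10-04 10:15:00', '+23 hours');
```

2069-10-05 09:15:00

+23 hours from 2069-10-04 10:15:00 is 2069-10-05 09:15:00 (crosses midnight).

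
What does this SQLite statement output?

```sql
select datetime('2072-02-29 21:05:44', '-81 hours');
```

-81 hours from 2072-02-29 21:05:44 is 2072-02-26 12:05:44 (crosses midnight).

2072-02-26 12:05:44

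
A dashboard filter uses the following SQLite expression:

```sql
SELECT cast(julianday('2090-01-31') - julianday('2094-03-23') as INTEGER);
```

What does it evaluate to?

0 days remain in January 2090 after the 31st (31 − 31).
Full months from February 2090 through February 2094 contribute their day counts.
Then 23 days into March 2094.
Total: 0 + 28 + 31 + 30 + 31 + 30 + 31 + 31 + 30 + 31 + 30 + 31 + 31 + 28 + 31 + 30 + 31 + 30 + 31 + 31 + 30 + 31 + 30 + 31 + 31 + 29 + 31 + 30 + 31 + 30 + 31 + 31 + 30 + 31 + 30 + 31 + 31 + 28 + 31 + 30 + 31 + 30 + 31 + 31 + 30 + 31 + 30 + 31 + 31 + 28 + 23 = 1512.
The subtraction is earlier − later, so the result is −1512 → -1512.

-1512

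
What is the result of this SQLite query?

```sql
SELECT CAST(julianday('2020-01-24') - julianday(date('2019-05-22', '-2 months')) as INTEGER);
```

Adding -2 months to 2019-05-22 gives 2019-03-22.
9 days remain in March 2019 after the 22nd (31 − 22).
Full months from April 2019 through December 2019 contribute their day counts.
Then 24 days into January 2020.
Total: 9 + 30 + 31 + 30 + 31 + 31 + 30 + 31 + 30 + 31 + 24 = 308.

308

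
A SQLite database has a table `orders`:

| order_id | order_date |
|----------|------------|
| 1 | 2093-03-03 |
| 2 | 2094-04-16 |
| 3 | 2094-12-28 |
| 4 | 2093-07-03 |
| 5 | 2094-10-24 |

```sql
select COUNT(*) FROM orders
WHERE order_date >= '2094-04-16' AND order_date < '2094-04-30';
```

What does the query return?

Rows in [2094-04-16, 2094-04-30): 2094-04-16 → 1 row.

1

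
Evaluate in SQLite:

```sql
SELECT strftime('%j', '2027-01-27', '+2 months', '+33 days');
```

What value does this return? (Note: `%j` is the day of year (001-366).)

119

First apply '+2 months', '+33 days': 2027-01-27 → 2027-04-29.
Day-of-year for 2027-04-29: days since 2027-01-01 inclusive = 119, zero-padded to 119.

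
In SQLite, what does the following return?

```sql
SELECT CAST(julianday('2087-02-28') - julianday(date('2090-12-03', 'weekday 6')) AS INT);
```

`weekday 6` advances to the next Saturday; 2090-12-03 is a Sunday, so it moves forward to 2090-12-09.
0 days remain in February 2087 after the 28th (28 − 28).
Full months from March 2087 through November 2090 contribute their day counts.
Then 9 days into December 2090.
Total: 0 + 31 + 30 + 31 + 30 + 31 + 31 + 30 + 31 + 30 + 31 + 31 + 29 + 31 + 30 + 31 + 30 + 31 + 31 + 30 + 31 + 30 + 31 + 31 + 28 + 31 + 30 + 31 + 30 + 31 + 31 + 30 + 31 + 30 + 31 + 31 + 28 + 31 + 30 + 31 + 30 + 31 + 31 + 30 + 31 + 30 + 9 = 1380.
The subtraction is earlier − later, so the result is −1380 → -1380.

-1380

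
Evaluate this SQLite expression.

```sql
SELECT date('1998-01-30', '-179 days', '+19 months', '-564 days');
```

Applying '-179 days' to 1998-01-30: counting 179 days back gives 1997-08-04.
Adding +19 months to 1997-08-04 gives 1999-03-04.
Applying '-564 days' to 1999-03-04: counting 564 days back gives 1997-08-17.

1997-08-17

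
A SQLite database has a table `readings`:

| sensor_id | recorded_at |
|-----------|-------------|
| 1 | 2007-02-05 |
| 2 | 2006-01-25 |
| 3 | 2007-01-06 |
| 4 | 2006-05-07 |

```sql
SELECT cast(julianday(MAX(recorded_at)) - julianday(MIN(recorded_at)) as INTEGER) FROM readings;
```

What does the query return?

MIN = 2006-01-25, MAX = 2007-02-05.
6 days remain in January 2006 after the 25th (31 − 25).
Full months from February 2006 through January 2007 contribute their day counts.
Then 5 days into February 2007.
Total: 6 + 28 + 31 + 30 + 31 + 30 + 31 + 31 + 30 + 31 + 30 + 31 + 31 + 5 = 376.

376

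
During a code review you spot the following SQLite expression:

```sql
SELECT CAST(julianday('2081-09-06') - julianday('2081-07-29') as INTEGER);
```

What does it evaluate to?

39

2 days remain in July 2081 after the 29th (31 − 29).
August 2081: 31 days.
Then 6 days into September 2081.
Total: 2 + 31 + 6 = 39.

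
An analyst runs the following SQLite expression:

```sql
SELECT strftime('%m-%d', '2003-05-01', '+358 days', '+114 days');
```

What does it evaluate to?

First apply '+358 days', '+114 days': 2003-05-01 → 2004-08-15.
`%m-%d` extracts the month-day: 08-15.

08-15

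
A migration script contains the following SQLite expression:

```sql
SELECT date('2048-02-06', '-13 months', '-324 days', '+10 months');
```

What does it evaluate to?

2046-12-16

Adding -13 months to 2048-02-06 gives 2047-01-06.
Applying '-324 days' to 2047-01-06: counting 324 days back gives 2046-02-16.
Adding +10 months to 2046-02-16 gives 2046-12-16.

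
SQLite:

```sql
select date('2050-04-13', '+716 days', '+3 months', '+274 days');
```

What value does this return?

2053-03-30

Applying '+716 days' to 2050-04-13: counting 716 days forward gives 2052-03-29.
Adding +3 months to 2052-03-29 gives 2052-06-29.
Applying '+274 days' to 2052-06-29: counting 274 days forward gives 2053-03-30.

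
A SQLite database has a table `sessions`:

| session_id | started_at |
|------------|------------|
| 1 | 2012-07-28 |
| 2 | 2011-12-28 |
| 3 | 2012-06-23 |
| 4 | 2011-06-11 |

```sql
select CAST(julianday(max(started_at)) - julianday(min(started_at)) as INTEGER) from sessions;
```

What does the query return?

MIN = 2011-06-11, MAX = 2012-07-28.
19 days remain in June 2011 after the 11th (30 − 11).
Full months from July 2011 through June 2012 contribute their day counts.
Then 28 days into July 2012.
Total: 19 + 31 + 31 + 30 + 31 + 30 + 31 + 31 + 29 + 31 + 30 + 31 + 30 + 28 = 413.

413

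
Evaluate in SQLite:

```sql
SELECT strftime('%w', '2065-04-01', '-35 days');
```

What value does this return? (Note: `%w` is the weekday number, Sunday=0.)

3

First apply '-35 days': 2065-04-01 → 2065-02-25.
2065-02-25 is a Wednesday; with Sunday=0 that is 3.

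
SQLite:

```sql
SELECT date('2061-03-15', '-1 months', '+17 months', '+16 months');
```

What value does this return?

Adding -1 month to 2061-03-15 gives 2061-02-15.
Adding +17 months to 2061-02-15 gives 2062-07-15.
Adding +16 months to 2062-07-15 gives 2063-11-15.

2063-11-15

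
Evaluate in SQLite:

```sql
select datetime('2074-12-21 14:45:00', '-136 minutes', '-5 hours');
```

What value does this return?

2074-12-21 07:29:00

136 minutes = 2h 16m; -136 minutes from 2074-12-21 14:45:00 is 2074-12-21 12:29:00.
-5 hours from 2074-12-21 12:29:00 is 2074-12-21 07:29:00.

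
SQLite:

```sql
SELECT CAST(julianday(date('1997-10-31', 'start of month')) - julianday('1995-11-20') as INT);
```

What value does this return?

681

`start of month` rewinds 1997-10-31 to 1997-10-01.
10 days remain in November 1995 after the 20th (30 − 20).
Full months from December 1995 through September 1997 contribute their day counts.
Then 1 day into October 1997.
Total: 10 + 31 + 31 + 29 + 31 + 30 + 31 + 30 + 31 + 31 + 30 + 31 + 30 + 31 + 31 + 28 + 31 + 30 + 31 + 30 + 31 + 31 + 30 + 1 = 681.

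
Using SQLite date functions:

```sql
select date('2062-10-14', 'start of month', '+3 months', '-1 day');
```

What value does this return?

`start of month` rewinds 2062-10-14 to 2062-10-01.
Adding +3 months to 2062-10-01 gives 2063-01-01.
Going back 1 day from 2063-01-01 reaches 2062-12-31 (last day of December, 31 days).

2062-12-31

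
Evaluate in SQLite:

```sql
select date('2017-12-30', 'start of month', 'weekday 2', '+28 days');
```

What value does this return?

`start of month` rewinds 2017-12-30 to 2017-12-01.
`weekday 2` advances to the next Tuesday; 2017-12-01 is a Friday, so it moves forward to 2017-12-05.
December 2017 has 31 days; 26 remain after the 5th, so 27 days reach 2018-01-01.
Advancing 1 more day within January lands on 2018-01-02.

2018-01-02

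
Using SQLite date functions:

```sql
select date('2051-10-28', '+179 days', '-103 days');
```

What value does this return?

Applying '+179 days' to 2051-10-28: counting 179 days forward gives 2052-04-24.
Applying '-103 days' to 2052-04-24: counting 103 days back gives 2052-01-12.

2052-01-12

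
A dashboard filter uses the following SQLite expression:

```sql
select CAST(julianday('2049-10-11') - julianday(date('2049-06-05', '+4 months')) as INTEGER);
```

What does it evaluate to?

Adding +4 months to 2049-06-05 gives 2049-10-05.
Both dates are in October 2049: 11 − 5 = 6.

6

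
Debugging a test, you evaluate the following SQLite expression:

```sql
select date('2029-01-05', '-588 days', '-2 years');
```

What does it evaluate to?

Applying '-588 days' to 2029-01-05: counting 588 days back gives 2027-05-28.
Adding -2 years to 2027-05-28 gives 2025-05-28.

2025-05-28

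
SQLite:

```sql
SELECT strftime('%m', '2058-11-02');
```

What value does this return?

`%m` extracts the 2-digit month (01-12): 11.

11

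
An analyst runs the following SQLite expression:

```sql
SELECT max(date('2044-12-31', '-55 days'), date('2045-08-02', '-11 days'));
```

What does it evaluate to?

2045-07-22

date('2044-12-31', '-55 days') → 2044-11-06.
date('2045-08-02', '-11 days') → 2045-07-22.
Later of the two is 2045-07-22.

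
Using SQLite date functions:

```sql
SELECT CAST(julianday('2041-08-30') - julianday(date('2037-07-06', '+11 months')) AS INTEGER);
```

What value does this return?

1181

Adding +11 months to 2037-07-06 gives 2038-06-06.
24 days remain in June 2038 after the 6th (30 − 6).
Full months from July 2038 through July 2041 contribute their day counts.
Then 30 days into August 2041.
Total: 24 + 31 + 31 + 30 + 31 + 30 + 31 + 31 + 28 + 31 + 30 + 31 + 30 + 31 + 31 + 30 + 31 + 30 + 31 + 31 + 29 + 31 + 30 + 31 + 30 + 31 + 31 + 30 + 31 + 30 + 31 + 31 + 28 + 31 + 30 + 31 + 30 + 31 + 30 = 1181.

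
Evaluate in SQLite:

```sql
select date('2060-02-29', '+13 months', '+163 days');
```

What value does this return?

Adding +13 months to 2060-02-29 gives 2061-03-29.
Applying '+163 days' to 2061-03-29: counting 163 days forward gives 2061-09-08.

2061-09-08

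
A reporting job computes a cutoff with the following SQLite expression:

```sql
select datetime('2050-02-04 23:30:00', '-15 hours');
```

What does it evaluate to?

2050-02-04 08:30:00

-15 hours from 2050-02-04 23:30:00 is 2050-02-04 08:30:00.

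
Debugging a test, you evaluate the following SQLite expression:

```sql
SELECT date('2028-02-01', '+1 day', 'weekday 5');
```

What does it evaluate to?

2028-02-04

Advancing 1 more day within February lands on 2028-02-02.
`weekday 5` advances to the next Friday; 2028-02-02 is a Wednesday, so it moves forward to 2028-02-04.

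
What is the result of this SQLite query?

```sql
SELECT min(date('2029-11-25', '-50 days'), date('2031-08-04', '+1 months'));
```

2029-10-06

date('2029-11-25', '-50 days') → 2029-10-06.
date('2031-08-04', '+1 months') → 2031-09-04.
Earlier of the two is 2029-10-06.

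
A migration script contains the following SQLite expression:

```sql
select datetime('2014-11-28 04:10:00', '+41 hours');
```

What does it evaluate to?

2014-11-29 21:10:00

+41 hours from 2014-11-28 04:10:00 is 2014-11-29 21:10:00 (crosses midnight).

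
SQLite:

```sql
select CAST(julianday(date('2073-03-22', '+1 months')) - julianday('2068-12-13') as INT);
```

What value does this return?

Adding +1 month to 2073-03-22 gives 2073-04-22.
18 days remain in December 2068 after the 13th (31 − 13).
Full months from January 2069 through March 2073 contribute their day counts.
Then 22 days into April 2073.
Total: 18 + 31 + 28 + 31 + 30 + 31 + 30 + 31 + 31 + 30 + 31 + 30 + 31 + 31 + 28 + 31 + 30 + 31 + 30 + 31 + 31 + 30 + 31 + 30 + 31 + 31 + 28 + 31 + 30 + 31 + 30 + 31 + 31 + 30 + 31 + 30 + 31 + 31 + 29 + 31 + 30 + 31 + 30 + 31 + 31 + 30 + 31 + 30 + 31 + 31 + 28 + 31 + 22 = 1591.

1591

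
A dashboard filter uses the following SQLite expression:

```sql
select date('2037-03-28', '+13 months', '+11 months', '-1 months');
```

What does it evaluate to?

2039-02-28

Adding +13 months to 2037-03-28 gives 2038-04-28.
Adding +11 months to 2038-04-28 gives 2039-03-28.
Adding -1 month to 2039-03-28 gives 2039-02-28.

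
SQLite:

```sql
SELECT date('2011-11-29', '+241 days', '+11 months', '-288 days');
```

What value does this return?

Applying '+241 days' to 2011-11-29: counting 241 days forward gives 2012-07-27.
Adding +11 months to 2012-07-27 gives 2013-06-27.
Applying '-288 days' to 2013-06-27: counting 288 days back gives 2012-09-12.

2012-09-12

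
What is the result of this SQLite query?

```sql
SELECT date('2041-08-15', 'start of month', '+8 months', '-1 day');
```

`start of month` rewinds 2041-08-15 to 2041-08-01.
Adding +8 months to 2041-08-01 gives 2042-04-01.
Going back 1 day from 2042-04-01 reaches 2042-03-31 (last day of March, 31 days).

2042-03-31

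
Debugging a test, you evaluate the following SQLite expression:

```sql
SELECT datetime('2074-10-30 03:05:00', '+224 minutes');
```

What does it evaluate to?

2074-10-30 06:49:00

224 minutes = 3h 44m; +224 minutes from 2074-10-30 03:05:00 is 2074-10-30 06:49:00.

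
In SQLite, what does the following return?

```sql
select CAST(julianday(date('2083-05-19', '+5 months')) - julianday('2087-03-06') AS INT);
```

-1234

Adding +5 months to 2083-05-19 gives 2083-10-19.
12 days remain in October 2083 after the 19th (31 − 19).
Full months from November 2083 through February 2087 contribute their day counts.
Then 6 days into March 2087.
Total: 12 + 30 + 31 + 31 + 29 + 31 + 30 + 31 + 30 + 31 + 31 + 30 + 31 + 30 + 31 + 31 + 28 + 31 + 30 + 31 + 30 + 31 + 31 + 30 + 31 + 30 + 31 + 31 + 28 + 31 + 30 + 31 + 30 + 31 + 31 + 30 + 31 + 30 + 31 + 31 + 28 + 6 = 1234.
The subtraction is earlier − later, so the result is −1234 → -1234.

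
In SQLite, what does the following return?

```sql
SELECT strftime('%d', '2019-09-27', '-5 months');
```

First apply '-5 months': 2019-09-27 → 2019-04-27.
`%d` extracts the 2-digit day of month: 27.

27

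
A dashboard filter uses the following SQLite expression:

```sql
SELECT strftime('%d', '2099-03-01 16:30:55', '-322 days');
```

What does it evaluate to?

First apply '-322 days': 2099-03-01 16:30:55 → 2098-04-13 16:30:55.
`%d` extracts the 2-digit day of month: 13.

13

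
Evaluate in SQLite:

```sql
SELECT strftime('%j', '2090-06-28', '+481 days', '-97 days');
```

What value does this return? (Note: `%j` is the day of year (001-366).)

First apply '+481 days', '-97 days': 2090-06-28 → 2091-07-17.
Day-of-year for 2091-07-17: days since 2091-01-01 inclusive = 198, zero-padded to 198.

198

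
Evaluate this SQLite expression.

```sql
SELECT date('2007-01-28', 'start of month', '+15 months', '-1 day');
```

`start of month` rewinds 2007-01-28 to 2007-01-01.
Adding +15 months to 2007-01-01 gives 2008-04-01.
Going back 1 day from 2008-04-01 reaches 2008-03-31 (last day of March, 31 days).

2008-03-31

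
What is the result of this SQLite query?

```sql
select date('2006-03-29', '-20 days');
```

Going back 20 days within March lands on 2006-03-09.

2006-03-09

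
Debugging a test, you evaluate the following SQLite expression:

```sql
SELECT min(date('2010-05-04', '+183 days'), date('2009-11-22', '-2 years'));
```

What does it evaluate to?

date('2010-05-04', '+183 days') → 2010-11-03.
date('2009-11-22', '-2 years') → 2007-11-22.
Earlier of the two is 2007-11-22.

2007-11-22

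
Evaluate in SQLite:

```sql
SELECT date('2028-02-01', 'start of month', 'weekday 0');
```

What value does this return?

`start of month` rewinds 2028-02-01 to 2028-02-01.
`weekday 0` advances to the next Sunday; 2028-02-01 is a Tuesday, so it moves forward to 2028-02-06.

2028-02-06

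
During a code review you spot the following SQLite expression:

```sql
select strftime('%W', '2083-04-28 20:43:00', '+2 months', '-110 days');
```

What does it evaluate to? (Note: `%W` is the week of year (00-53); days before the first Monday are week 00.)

10

First apply '+2 months', '-110 days': 2083-04-28 20:43:00 → 2083-03-10 20:43:00.
2083-03-10 is a Wednesday. SQLite's %W counts Mondays since the year started; the result is 10.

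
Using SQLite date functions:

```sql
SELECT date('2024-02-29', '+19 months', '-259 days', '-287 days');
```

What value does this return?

2024-04-01

Adding +19 months to 2024-02-29 gives 2025-09-29.
Applying '-259 days' to 2025-09-29: counting 259 days back gives 2025-01-13.
Applying '-287 days' to 2025-01-13: counting 287 days back gives 2024-04-01.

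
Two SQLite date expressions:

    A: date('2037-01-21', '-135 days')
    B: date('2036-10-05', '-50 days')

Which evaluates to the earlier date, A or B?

B

A = 2036-09-08.
B = 2036-08-16.
B is earlier.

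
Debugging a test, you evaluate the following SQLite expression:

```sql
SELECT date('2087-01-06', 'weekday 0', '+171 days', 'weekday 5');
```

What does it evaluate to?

`weekday 0` advances to the next Sunday; 2087-01-06 is a Monday, so it moves forward to 2087-01-12.
Applying '+171 days' to 2087-01-12: counting 171 days forward gives 2087-07-02.
`weekday 5` advances to the next Friday; 2087-07-02 is a Wednesday, so it moves forward to 2087-07-04.

2087-07-04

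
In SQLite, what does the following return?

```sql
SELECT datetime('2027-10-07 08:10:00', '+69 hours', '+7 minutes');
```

2027-10-10 05:17:00

+69 hours from 2027-10-07 08:10:00 is 2027-10-10 05:10:00 (crosses midnight).
+7 minutes from 2027-10-10 05:10:00 is 2027-10-10 05:17:00.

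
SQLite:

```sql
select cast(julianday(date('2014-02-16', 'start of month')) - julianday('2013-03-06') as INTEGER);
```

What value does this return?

332

`start of month` rewinds 2014-02-16 to 2014-02-01.
25 days remain in March 2013 after the 6th (31 − 6).
Full months from April 2013 through January 2014 contribute their day counts.
Then 1 day into February 2014.
Total: 25 + 30 + 31 + 30 + 31 + 31 + 30 + 31 + 30 + 31 + 31 + 1 = 332.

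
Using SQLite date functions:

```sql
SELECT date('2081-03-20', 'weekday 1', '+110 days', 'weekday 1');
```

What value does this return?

2081-07-14

`weekday 1` advances to the next Monday; 2081-03-20 is a Thursday, so it moves forward to 2081-03-24.
Applying '+110 days' to 2081-03-24: counting 110 days forward gives 2081-07-12.
`weekday 1` advances to the next Monday; 2081-07-12 is a Saturday, so it moves forward to 2081-07-14.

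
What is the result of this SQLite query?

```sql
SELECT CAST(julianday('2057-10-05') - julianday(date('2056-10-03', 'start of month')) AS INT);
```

`start of month` rewinds 2056-10-03 to 2056-10-01.
30 days remain in October 2056 after the 1st (31 − 1).
Full months from November 2056 through September 2057 contribute their day counts.
Then 5 days into October 2057.
Total: 30 + 30 + 31 + 31 + 28 + 31 + 30 + 31 + 30 + 31 + 31 + 30 + 5 = 369.

369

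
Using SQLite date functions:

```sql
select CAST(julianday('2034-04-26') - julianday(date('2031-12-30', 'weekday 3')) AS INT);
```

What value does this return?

`weekday 3` advances to the next Wednesday; 2031-12-30 is a Tuesday, so it moves forward to 2031-12-31.
0 days remain in December 2031 after the 31st (31 − 31).
Full months from January 2032 through March 2034 contribute their day counts.
Then 26 days into April 2034.
Total: 0 + 31 + 29 + 31 + 30 + 31 + 30 + 31 + 31 + 30 + 31 + 30 + 31 + 31 + 28 + 31 + 30 + 31 + 30 + 31 + 31 + 30 + 31 + 30 + 31 + 31 + 28 + 31 + 26 = 847.

847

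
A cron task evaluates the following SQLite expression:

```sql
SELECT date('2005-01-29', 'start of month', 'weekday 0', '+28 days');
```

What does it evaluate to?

`start of month` rewinds 2005-01-29 to 2005-01-01.
`weekday 0` advances to the next Sunday; 2005-01-01 is a Saturday, so it moves forward to 2005-01-02.
Advancing 28 more days within January lands on 2005-01-30.

2005-01-30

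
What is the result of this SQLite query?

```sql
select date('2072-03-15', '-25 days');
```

2072-02-19

Going back 15 days from 2072-03-15 reaches 2072-02-29 (last day of February, 29 days).
Going back 10 days within February lands on 2072-02-19.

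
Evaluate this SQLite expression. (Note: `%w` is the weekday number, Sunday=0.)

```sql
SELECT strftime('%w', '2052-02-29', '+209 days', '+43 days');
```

First apply '+209 days', '+43 days': 2052-02-29 → 2052-11-07.
2052-11-07 is a Thursday; with Sunday=0 that is 4.

4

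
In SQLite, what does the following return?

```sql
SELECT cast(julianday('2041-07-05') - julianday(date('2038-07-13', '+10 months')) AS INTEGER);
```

784

Adding +10 months to 2038-07-13 gives 2039-05-13.
18 days remain in May 2039 after the 13th (31 − 13).
Full months from June 2039 through June 2041 contribute their day counts.
Then 5 days into July 2041.
Total: 18 + 30 + 31 + 31 + 30 + 31 + 30 + 31 + 31 + 29 + 31 + 30 + 31 + 30 + 31 + 31 + 30 + 31 + 30 + 31 + 31 + 28 + 31 + 30 + 31 + 30 + 5 = 784.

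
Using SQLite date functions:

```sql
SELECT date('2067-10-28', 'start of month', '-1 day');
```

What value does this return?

`start of month` rewinds 2067-10-28 to 2067-10-01.
Going back 1 day from 2067-10-01 reaches 2067-09-30 (last day of September, 30 days).

2067-09-30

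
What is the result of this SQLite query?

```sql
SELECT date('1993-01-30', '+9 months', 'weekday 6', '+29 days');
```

1993-11-28

Adding +9 months to 1993-01-30 gives 1993-10-30.
`weekday 6` advances to the next Saturday; 1993-10-30 is already a Saturday, so it stays at 1993-10-30.
October 1993 has 31 days; 1 remain after the 30th, so 2 days reach 1993-11-01.
Advancing 27 more days within November lands on 1993-11-28.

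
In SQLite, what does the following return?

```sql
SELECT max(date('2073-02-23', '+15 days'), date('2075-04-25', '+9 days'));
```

2075-05-04

date('2073-02-23', '+15 days') → 2073-03-10.
date('2075-04-25', '+9 days') → 2075-05-04.
Later of the two is 2075-05-04.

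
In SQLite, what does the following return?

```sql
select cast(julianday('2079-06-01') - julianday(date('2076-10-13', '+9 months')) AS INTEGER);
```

688

Adding +9 months to 2076-10-13 gives 2077-07-13.
18 days remain in July 2077 after the 13th (31 − 13).
Full months from August 2077 through May 2079 contribute their day counts.
Then 1 day into June 2079.
Total: 18 + 31 + 30 + 31 + 30 + 31 + 31 + 28 + 31 + 30 + 31 + 30 + 31 + 31 + 30 + 31 + 30 + 31 + 31 + 28 + 31 + 30 + 31 + 1 = 688.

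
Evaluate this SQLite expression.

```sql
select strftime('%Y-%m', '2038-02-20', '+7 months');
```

First apply '+7 months': 2038-02-20 → 2038-09-20.
`%Y-%m` extracts the year-month: 2038-09.

2038-09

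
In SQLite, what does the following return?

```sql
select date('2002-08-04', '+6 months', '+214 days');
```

Adding +6 months to 2002-08-04 gives 2003-02-04.
Applying '+214 days' to 2003-02-04: counting 214 days forward gives 2003-09-06.

2003-09-06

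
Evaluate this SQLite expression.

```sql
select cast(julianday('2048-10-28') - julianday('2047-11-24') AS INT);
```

339

6 days remain in November 2047 after the 24th (30 − 24).
Full months from December 2047 through September 2048 contribute their day counts.
Then 28 days into October 2048.
Total: 6 + 31 + 31 + 29 + 31 + 30 + 31 + 30 + 31 + 31 + 30 + 28 = 339.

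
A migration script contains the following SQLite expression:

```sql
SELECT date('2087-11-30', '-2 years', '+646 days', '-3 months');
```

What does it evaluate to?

2087-06-07

Adding -2 years to 2087-11-30 gives 2085-11-30.
Applying '+646 days' to 2085-11-30: counting 646 days forward gives 2087-09-07.
Adding -3 months to 2087-09-07 gives 2087-06-07.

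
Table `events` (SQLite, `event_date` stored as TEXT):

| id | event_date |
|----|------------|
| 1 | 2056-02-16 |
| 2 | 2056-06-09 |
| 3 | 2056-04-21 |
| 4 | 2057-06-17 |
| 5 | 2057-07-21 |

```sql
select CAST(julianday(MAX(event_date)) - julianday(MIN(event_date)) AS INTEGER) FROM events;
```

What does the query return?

MIN = 2056-02-16, MAX = 2057-07-21.
13 days remain in February 2056 after the 16th (29 − 16).
Full months from March 2056 through June 2057 contribute their day counts.
Then 21 days into July 2057.
Total: 13 + 31 + 30 + 31 + 30 + 31 + 31 + 30 + 31 + 30 + 31 + 31 + 28 + 31 + 30 + 31 + 30 + 21 = 521.

521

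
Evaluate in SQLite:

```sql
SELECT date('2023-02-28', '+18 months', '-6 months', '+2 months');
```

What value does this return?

2024-04-28

Adding +18 months to 2023-02-28 gives 2024-08-28.
Adding -6 months to 2024-08-28 gives 2024-02-28.
Adding +2 months to 2024-02-28 gives 2024-04-28.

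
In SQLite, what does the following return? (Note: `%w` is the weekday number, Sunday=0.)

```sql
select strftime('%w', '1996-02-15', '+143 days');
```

First apply '+143 days': 1996-02-15 → 1996-07-07.
1996-07-07 is a Sunday; with Sunday=0 that is 0.

0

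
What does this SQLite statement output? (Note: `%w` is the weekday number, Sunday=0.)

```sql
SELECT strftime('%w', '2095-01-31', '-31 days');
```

First apply '-31 days': 2095-01-31 → 2094-12-31.
2094-12-31 is a Friday; with Sunday=0 that is 5.

5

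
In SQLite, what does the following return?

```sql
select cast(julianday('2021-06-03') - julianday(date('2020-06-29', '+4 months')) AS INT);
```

Adding +4 months to 2020-06-29 gives 2020-10-29.
2 days remain in October 2020 after the 29th (31 − 29).
Full months from November 2020 through May 2021 contribute their day counts.
Then 3 days into June 2021.
Total: 2 + 30 + 31 + 31 + 28 + 31 + 30 + 31 + 3 = 217.

217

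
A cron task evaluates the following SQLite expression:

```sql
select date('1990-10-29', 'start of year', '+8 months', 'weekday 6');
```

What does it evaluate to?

1990-09-01

`start of year` rewinds 1990-10-29 to 1990-01-01.
Adding +8 months to 1990-01-01 gives 1990-09-01.
`weekday 6` advances to the next Saturday; 1990-09-01 is already a Saturday, so it stays at 1990-09-01.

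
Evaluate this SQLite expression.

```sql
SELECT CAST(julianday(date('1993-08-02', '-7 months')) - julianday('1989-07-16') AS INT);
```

Adding -7 months to 1993-08-02 gives 1993-01-02.
15 days remain in July 1989 after the 16th (31 − 16).
Full months from August 1989 through December 1992 contribute their day counts.
Then 2 days into January 1993.
Total: 15 + 31 + 30 + 31 + 30 + 31 + 31 + 28 + 31 + 30 + 31 + 30 + 31 + 31 + 30 + 31 + 30 + 31 + 31 + 28 + 31 + 30 + 31 + 30 + 31 + 31 + 30 + 31 + 30 + 31 + 31 + 29 + 31 + 30 + 31 + 30 + 31 + 31 + 30 + 31 + 30 + 31 + 2 = 1266.

1266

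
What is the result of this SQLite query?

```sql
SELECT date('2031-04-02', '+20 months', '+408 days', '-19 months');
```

2032-06-14

Adding +20 months to 2031-04-02 gives 2032-12-02.
Applying '+408 days' to 2032-12-02: counting 408 days forward gives 2034-01-14.
Adding -19 months to 2034-01-14 gives 2032-06-14.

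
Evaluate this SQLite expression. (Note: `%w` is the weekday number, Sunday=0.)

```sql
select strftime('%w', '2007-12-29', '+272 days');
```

5

First apply '+272 days': 2007-12-29 → 2008-09-26.
2008-09-26 is a Friday; with Sunday=0 that is 5.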